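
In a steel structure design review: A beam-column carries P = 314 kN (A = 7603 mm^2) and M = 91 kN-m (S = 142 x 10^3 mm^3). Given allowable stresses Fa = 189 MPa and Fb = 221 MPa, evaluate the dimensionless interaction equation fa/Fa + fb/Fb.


f_a = P / A = 314000.0 / 7603 = 41.2995 MPa
f_b = M / S = 91000000.0 / 142000.0 = 640.8451 MPa
Ratio = f_a / Fa + f_b / Fb
= 41.2995 / 189 + 640.8451 / 221
= 3.1183 (dimensionless)

3.1183 (dimensionless)


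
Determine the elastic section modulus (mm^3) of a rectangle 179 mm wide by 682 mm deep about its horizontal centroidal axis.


S = b * h^2 / 6
= 179 * 682^2 / 6
= 179 * 465124 / 6
= 13876199.33 mm^3

13876199.33 mm^3


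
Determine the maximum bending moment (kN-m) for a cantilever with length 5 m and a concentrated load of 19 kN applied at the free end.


For a cantilever with a point load at the free end:
M_max = P * L = 19 * 5 = 95 kN-m

95 kN-m


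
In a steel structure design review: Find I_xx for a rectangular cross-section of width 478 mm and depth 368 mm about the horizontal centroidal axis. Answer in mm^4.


I = b * h^3 / 12
= 478 * 368^3 / 12
= 478 * 49836032 / 12
= 1985135274.67 mm^4

1985135274.67 mm^4


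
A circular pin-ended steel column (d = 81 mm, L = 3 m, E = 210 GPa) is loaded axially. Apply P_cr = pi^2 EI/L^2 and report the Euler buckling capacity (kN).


I = pi * d^4 / 64 = 2113050.98 mm^4
L = 3000.0 mm
P_cr = pi^2 * E * I / L^2
= 9.8696 * 210000.0 * 2113050.98 / 3000.0^2
= 486616.13 N = 486.6161 kN

486.6161 kN


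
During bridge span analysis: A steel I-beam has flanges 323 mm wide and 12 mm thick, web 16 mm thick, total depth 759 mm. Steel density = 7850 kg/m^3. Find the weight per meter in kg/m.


A_flanges = 2 * 323 * 12 = 7752 mm^2
A_web = (759 - 2 * 12) * 16 = 11760 mm^2
A_total = 7752 + 11760 = 19512 mm^2 = 0.019512 m^2
Weight = rho * A = 7850 * 0.019512 = 153.1692 kg/m

153.1692 kg/m


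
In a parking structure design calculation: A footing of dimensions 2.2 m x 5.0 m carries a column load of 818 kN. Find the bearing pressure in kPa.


A = 2.2 * 5.0 = 11.0 m^2
q = P / A = 818 / 11.0
= 74.3636 kPa

74.3636 kPa


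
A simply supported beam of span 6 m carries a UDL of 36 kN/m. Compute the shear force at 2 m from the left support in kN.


R_A = w * L / 2 = 36 * 6 / 2 = 108.0 kN
V(x) = R_A - w * x = 108.0 - 36 * 2
= 36.0 kN

36.0 kN


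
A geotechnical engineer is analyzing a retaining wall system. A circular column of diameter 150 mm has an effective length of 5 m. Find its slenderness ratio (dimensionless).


Radius of gyration r = d / 4 = 150 / 4 = 37.5 mm
L_eff = 5000.0 mm
Slenderness ratio = L / r = 5000.0 / 37.5 = 133.33 (dimensionless)

133.33 (dimensionless)


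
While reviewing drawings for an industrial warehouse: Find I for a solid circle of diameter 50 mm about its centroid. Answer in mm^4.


r = d / 2 = 50 / 2 = 25.0 mm
I = pi * r^4 / 4 = pi * 25.0^4 / 4
= 306796.16 mm^4

306796.16 mm^4


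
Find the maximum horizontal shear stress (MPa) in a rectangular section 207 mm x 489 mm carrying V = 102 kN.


A = b * h = 207 * 489 = 101223 mm^2
V = 102 kN = 102000.0 N
tau_max = 1.5 * V / A = 1.5 * 102000.0 / 101223
= 1.5115 MPa

1.5115 MPa


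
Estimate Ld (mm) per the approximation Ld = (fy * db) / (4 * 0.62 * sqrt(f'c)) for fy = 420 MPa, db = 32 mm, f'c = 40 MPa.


Ld = (fy * db) / (4 * 0.62 * sqrt(f'c))
= (420 * 32) / (4 * 0.62 * sqrt(40))
= 13440 / 15.6849
= 856.88 mm

856.88 mm


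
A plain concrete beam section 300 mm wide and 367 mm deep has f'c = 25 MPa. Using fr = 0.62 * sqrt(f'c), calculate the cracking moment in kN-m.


fr = 0.62 * sqrt(25) = 0.62 * 5.0 = 3.1 MPa
I = 300 * 367^3 / 12 = 1235771575.0 mm^4
y_t = 183.5 mm
M_cr = fr * I / y_t = 3.1 * 1235771575.0 / 183.5 N-mm
= 20.8768 kN-m

20.8768 kN-m


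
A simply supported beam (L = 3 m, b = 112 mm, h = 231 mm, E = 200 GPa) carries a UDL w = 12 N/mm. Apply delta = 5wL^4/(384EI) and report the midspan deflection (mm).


I = 112 * 231^3 / 12 = 115046316.0 mm^4
L = 3000.0 mm, w = 12 N/mm, E = 200000.0 MPa
delta = 5 * w * L^4 / (384 * E * I)
= 5 * 12 * 3000.0^4 / (384 * 200000.0 * 115046316.0)
= 0.5501 mm

0.5501 mm


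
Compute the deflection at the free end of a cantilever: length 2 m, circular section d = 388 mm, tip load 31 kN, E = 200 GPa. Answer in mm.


I = pi * d^4 / 64 = pi * 388^4 / 64 = 1112491755.27 mm^4
L = 2000.0 mm, P = 31000.0 N, E = 200000.0 MPa
delta = P * L^3 / (3 * E * I)
= 31000.0 * 2000.0^3 / (3 * 200000.0 * 1112491755.27)
= 0.3715 mm

0.3715 mm


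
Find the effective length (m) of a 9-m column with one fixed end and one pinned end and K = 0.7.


L_eff = K * L
= 0.7 * 9
= 6.3 m

6.3 m


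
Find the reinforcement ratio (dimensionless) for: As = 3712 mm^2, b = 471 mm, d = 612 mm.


rho = As / (b * d)
= 3712 / (471 * 612)
= 3712 / 288252
= 0.012878 (dimensionless)

0.012878 (dimensionless)


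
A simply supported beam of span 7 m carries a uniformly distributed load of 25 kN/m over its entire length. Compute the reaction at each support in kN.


Total load = w * L = 25 * 7 = 175 kN
By symmetry, each reaction R = total / 2 = 175 / 2 = 87.5 kN

87.5 kN


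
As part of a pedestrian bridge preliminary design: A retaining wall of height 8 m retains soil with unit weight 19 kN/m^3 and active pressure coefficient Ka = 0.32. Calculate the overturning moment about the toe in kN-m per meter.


Pa = 0.5 * Ka * gamma * H^2
= 0.5 * 0.32 * 19 * 8^2
= 194.56 kN/m
Arm = H / 3 = 8 / 3 = 2.6667 m
Mo = Pa * arm = Pa * H / 3 = 194.56 * 8 / 3 = 518.8267 kN-m/m

518.8267 kN-m/m


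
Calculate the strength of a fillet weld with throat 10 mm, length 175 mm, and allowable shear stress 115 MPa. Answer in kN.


Strength = throat * length * allowable stress
= 10 * 175 * 115 N
= 201250 N
= 201.25 kN

201.25 kN


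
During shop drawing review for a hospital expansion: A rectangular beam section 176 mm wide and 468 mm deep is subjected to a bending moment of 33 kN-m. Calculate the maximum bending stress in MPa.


I = b * h^3 / 12 = 176 * 468^3 / 12 = 1503380736.0 mm^4
y = h / 2 = 468 / 2 = 234.0 mm
M = 33 kN-m = 33000000.0 N-mm
sigma = M * y / I = 33000000.0 * 234.0 / 1503380736.0
= 5.14 MPa

5.14 MPa


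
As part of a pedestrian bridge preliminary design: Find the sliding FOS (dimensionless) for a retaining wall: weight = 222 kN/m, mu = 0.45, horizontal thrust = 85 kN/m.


Resisting force = mu * W = 0.45 * 222 = 99.9 kN/m
FOS = Resisting / Driving = 99.9 / 85
= 1.1753 (dimensionless)

1.1753 (dimensionless)


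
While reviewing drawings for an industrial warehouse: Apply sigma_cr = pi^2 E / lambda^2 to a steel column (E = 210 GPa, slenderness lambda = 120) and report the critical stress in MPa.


sigma_cr = pi^2 * E / lambda^2
= 9.8696 * 210000.0 / 120^2
= 9.8696 * 210000.0 / 14400
= 143.9317 MPa

143.9317 MPa


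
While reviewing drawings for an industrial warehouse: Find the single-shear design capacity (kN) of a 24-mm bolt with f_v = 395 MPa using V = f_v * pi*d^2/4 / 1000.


A = pi * d^2 / 4 = pi * 24^2 / 4 = 452.3893 mm^2
V = f_v * A / 1000 = 395 * 452.3893 / 1000
= 178.6938 kN

178.6938 kN


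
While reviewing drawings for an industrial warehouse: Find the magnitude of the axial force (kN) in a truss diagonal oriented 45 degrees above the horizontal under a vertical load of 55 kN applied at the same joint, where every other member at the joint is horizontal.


At the joint, only the diagonal has a vertical component, so vertical equilibrium gives:
F * sin(45) = 55
F = 55 / sin(45)
= 55 / 0.707107
= 77.78 kN

77.78 kN


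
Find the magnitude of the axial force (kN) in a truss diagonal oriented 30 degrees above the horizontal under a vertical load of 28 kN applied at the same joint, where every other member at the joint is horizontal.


At the joint, only the diagonal has a vertical component, so vertical equilibrium gives:
F * sin(30) = 28
F = 28 / sin(30)
= 28 / 0.5
= 56.0 kN

56.0 kN


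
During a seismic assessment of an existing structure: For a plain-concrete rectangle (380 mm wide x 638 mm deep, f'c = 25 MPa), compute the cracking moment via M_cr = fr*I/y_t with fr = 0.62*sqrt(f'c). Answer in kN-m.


fr = 0.62 * sqrt(25) = 0.62 * 5.0 = 3.1 MPa
I = 380 * 638^3 / 12 = 8223645613.33 mm^4
y_t = 319.0 mm
M_cr = fr * I / y_t = 3.1 * 8223645613.33 / 319.0 N-mm
= 79.9163 kN-m

79.9163 kN-m


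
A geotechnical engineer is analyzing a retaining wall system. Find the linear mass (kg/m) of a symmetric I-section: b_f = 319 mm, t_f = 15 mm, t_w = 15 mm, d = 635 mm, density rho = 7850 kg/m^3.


A_flanges = 2 * 319 * 15 = 9570 mm^2
A_web = (635 - 2 * 15) * 15 = 9075 mm^2
A_total = 9570 + 9075 = 18645 mm^2 = 0.018645 m^2
Weight = rho * A = 7850 * 0.018645 = 146.3632 kg/m

146.3632 kg/m


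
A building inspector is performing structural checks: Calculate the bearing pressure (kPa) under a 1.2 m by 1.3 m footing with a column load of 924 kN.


A = 1.2 * 1.3 = 1.56 m^2
q = P / A = 924 / 1.56
= 592.3077 kPa

592.3077 kPa


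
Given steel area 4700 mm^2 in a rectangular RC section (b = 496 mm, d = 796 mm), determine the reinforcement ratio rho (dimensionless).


rho = As / (b * d)
= 4700 / (496 * 796)
= 4700 / 394816
= 0.011904 (dimensionless)

0.011904 (dimensionless)


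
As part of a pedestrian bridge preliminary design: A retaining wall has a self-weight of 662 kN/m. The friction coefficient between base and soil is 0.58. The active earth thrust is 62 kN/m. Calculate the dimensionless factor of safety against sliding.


Resisting force = mu * W = 0.58 * 662 = 383.96 kN/m
FOS = Resisting / Driving = 383.96 / 62
= 6.1929 (dimensionless)

6.1929 (dimensionless)


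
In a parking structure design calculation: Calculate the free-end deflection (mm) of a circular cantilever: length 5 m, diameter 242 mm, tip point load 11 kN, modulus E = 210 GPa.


I = pi * d^4 / 64 = pi * 242^4 / 64 = 168357071.45 mm^4
L = 5000.0 mm, P = 11000.0 N, E = 210000.0 MPa
delta = P * L^3 / (3 * E * I)
= 11000.0 * 5000.0^3 / (3 * 210000.0 * 168357071.45)
= 12.9638 mm

12.9638 mm


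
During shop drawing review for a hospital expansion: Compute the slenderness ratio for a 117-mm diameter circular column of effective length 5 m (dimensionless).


Radius of gyration r = d / 4 = 117 / 4 = 29.25 mm
L_eff = 5000.0 mm
Slenderness ratio = L / r = 5000.0 / 29.25 = 170.94 (dimensionless)

170.94 (dimensionless)


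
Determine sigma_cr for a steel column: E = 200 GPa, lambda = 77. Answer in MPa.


sigma_cr = pi^2 * E / lambda^2
= 9.8696 * 200000.0 / 77^2
= 9.8696 * 200000.0 / 5929
= 332.9264 MPa

332.9264 MPa


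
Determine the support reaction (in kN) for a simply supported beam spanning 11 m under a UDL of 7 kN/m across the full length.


Total load = w * L = 7 * 11 = 77 kN
By symmetry, each reaction R = total / 2 = 77 / 2 = 38.5 kN

38.5 kN


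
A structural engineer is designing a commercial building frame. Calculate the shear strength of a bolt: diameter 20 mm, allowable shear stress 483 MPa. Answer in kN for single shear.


A = pi * d^2 / 4 = pi * 20^2 / 4 = 314.1593 mm^2
V = f_v * A / 1000 = 483 * 314.1593 / 1000
= 151.7389 kN

151.7389 kN


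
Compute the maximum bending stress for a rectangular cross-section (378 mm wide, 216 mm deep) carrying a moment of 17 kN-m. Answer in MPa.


I = b * h^3 / 12 = 378 * 216^3 / 12 = 317447424.0 mm^4
y = h / 2 = 216 / 2 = 108.0 mm
M = 17 kN-m = 17000000.0 N-mm
sigma = M * y / I = 17000000.0 * 108.0 / 317447424.0
= 5.78 MPa

5.78 MPa


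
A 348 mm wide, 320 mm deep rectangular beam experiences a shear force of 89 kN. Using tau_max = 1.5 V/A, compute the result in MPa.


A = b * h = 348 * 320 = 111360 mm^2
V = 89 kN = 89000.0 N
tau_max = 1.5 * V / A = 1.5 * 89000.0 / 111360
= 1.1988 MPa

1.1988 MPa


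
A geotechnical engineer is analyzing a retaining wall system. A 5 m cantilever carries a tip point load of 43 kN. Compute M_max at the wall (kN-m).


For a cantilever with a point load at the free end:
M_max = P * L = 43 * 5 = 215 kN-m

215 kN-m


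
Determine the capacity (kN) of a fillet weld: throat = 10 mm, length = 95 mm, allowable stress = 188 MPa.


Strength = throat * length * allowable stress
= 10 * 95 * 188 N
= 178600 N
= 178.6 kN

178.6 kN


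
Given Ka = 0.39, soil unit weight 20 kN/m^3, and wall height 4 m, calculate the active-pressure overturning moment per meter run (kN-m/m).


Pa = 0.5 * Ka * gamma * H^2
= 0.5 * 0.39 * 20 * 4^2
= 62.4 kN/m
Arm = H / 3 = 4 / 3 = 1.3333 m
Mo = Pa * arm = Pa * H / 3 = 62.4 * 4 / 3 = 83.2 kN-m/m

83.2 kN-m/m


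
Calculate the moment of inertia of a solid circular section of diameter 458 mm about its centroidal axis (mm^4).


r = d / 2 = 458 / 2 = 229.0 mm
I = pi * r^4 / 4 = pi * 229.0^4 / 4
= 2159890880.21 mm^4

2159890880.21 mm^4


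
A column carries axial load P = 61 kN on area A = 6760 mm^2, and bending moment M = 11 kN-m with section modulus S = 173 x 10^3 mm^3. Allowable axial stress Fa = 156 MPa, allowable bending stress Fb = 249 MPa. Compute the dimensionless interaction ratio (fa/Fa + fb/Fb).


f_a = P / A = 61000.0 / 6760 = 9.0237 MPa
f_b = M / S = 11000000.0 / 173000.0 = 63.5838 MPa
Ratio = f_a / Fa + f_b / Fb
= 9.0237 / 156 + 63.5838 / 249
= 0.3132 (dimensionless)

0.3132 (dimensionless)


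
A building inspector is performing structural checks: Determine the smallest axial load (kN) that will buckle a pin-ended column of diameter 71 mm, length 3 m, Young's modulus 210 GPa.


I = pi * d^4 / 64 = 1247392.97 mm^4
L = 3000.0 mm
P_cr = pi^2 * E * I / L^2
= 9.8696 * 210000.0 * 1247392.97 / 3000.0^2
= 287263.09 N = 287.2631 kN

287.2631 kN


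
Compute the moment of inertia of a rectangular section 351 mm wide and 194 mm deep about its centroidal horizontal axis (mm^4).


I = b * h^3 / 12
= 351 * 194^3 / 12
= 351 * 7301384 / 12
= 213565482.0 mm^4

213565482.0 mm^4


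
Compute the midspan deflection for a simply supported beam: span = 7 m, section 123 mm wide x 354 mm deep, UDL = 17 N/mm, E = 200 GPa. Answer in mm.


I = 123 * 354^3 / 12 = 454709106.0 mm^4
L = 7000.0 mm, w = 17 N/mm, E = 200000.0 MPa
delta = 5 * w * L^4 / (384 * E * I)
= 5 * 17 * 7000.0^4 / (384 * 200000.0 * 454709106.0)
= 5.8441 mm

5.8441 mm


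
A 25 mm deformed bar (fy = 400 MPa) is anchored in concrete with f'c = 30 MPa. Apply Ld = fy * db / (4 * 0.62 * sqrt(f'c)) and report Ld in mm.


Ld = (fy * db) / (4 * 0.62 * sqrt(f'c))
= (400 * 25) / (4 * 0.62 * sqrt(30))
= 10000 / 13.5835
= 736.19 mm

736.19 mm


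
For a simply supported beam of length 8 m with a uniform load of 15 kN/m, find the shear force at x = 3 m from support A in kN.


R_A = w * L / 2 = 15 * 8 / 2 = 60.0 kN
V(x) = R_A - w * x = 60.0 - 15 * 3
= 15.0 kN

15.0 kN


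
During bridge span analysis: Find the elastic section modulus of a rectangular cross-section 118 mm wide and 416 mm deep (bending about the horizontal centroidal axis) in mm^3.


S = b * h^2 / 6
= 118 * 416^2 / 6
= 118 * 173056 / 6
= 3403434.67 mm^3

3403434.67 mm^3


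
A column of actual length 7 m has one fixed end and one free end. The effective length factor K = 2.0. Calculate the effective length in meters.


L_eff = K * L
= 2.0 * 7
= 14.0 m

14.0 m


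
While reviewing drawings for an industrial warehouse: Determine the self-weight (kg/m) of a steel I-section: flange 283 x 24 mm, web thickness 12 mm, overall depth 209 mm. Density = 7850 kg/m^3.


A_flanges = 2 * 283 * 24 = 13584 mm^2
A_web = (209 - 2 * 24) * 12 = 1932 mm^2
A_total = 13584 + 1932 = 15516 mm^2 = 0.015516 m^2
Weight = rho * A = 7850 * 0.015516 = 121.8006 kg/m

121.8006 kg/m


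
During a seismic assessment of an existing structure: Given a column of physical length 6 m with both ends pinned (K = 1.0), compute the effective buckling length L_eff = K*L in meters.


L_eff = K * L
= 1.0 * 6
= 6.0 m

6.0 m


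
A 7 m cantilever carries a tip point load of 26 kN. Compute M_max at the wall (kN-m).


For a cantilever with a point load at the free end:
M_max = P * L = 26 * 7 = 182 kN-m

182 kN-m


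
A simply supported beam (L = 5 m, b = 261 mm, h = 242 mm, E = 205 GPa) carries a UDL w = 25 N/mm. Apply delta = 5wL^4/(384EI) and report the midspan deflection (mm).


I = 261 * 242^3 / 12 = 308251614.0 mm^4
L = 5000.0 mm, w = 25 N/mm, E = 205000.0 MPa
delta = 5 * w * L^4 / (384 * E * I)
= 5 * 25 * 5000.0^4 / (384 * 205000.0 * 308251614.0)
= 3.2196 mm

3.2196 mm


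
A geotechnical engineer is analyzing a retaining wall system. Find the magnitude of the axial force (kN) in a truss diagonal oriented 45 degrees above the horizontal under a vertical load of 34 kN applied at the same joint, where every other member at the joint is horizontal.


At the joint, only the diagonal has a vertical component, so vertical equilibrium gives:
F * sin(45) = 34
F = 34 / sin(45)
= 34 / 0.707107
= 48.08 kN

48.08 kN


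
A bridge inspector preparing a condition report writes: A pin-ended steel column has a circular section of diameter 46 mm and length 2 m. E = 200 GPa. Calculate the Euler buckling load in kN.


I = pi * d^4 / 64 = 219786.61 mm^4
L = 2000.0 mm
P_cr = pi^2 * E * I / L^2
= 9.8696 * 200000.0 * 219786.61 / 2000.0^2
= 108460.34 N = 108.4603 kN

108.4603 kN


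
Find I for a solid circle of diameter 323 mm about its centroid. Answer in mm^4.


r = d / 2 = 323 / 2 = 161.5 mm
I = pi * r^4 / 4 = pi * 161.5^4 / 4
= 534293619.67 mm^4

534293619.67 mm^4


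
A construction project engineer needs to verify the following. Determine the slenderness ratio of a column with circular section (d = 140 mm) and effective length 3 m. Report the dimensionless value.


Radius of gyration r = d / 4 = 140 / 4 = 35.0 mm
L_eff = 3000.0 mm
Slenderness ratio = L / r = 3000.0 / 35.0 = 85.71 (dimensionless)

85.71 (dimensionless)


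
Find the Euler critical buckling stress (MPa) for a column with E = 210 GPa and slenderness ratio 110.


sigma_cr = pi^2 * E / lambda^2
= 9.8696 * 210000.0 / 110^2
= 9.8696 * 210000.0 / 12100
= 171.2907 MPa

171.2907 MPa


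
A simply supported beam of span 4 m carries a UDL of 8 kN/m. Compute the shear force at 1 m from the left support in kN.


R_A = w * L / 2 = 8 * 4 / 2 = 16.0 kN
V(x) = R_A - w * x = 16.0 - 8 * 1
= 8.0 kN

8.0 kN


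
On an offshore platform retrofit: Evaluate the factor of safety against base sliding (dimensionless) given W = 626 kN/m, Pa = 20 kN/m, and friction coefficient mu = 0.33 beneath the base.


Resisting force = mu * W = 0.33 * 626 = 206.58 kN/m
FOS = Resisting / Driving = 206.58 / 20
= 10.329 (dimensionless)

10.329 (dimensionless)


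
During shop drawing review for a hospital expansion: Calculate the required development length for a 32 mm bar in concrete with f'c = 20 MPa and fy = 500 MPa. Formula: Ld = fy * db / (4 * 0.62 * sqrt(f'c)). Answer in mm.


Ld = (fy * db) / (4 * 0.62 * sqrt(f'c))
= (500 * 32) / (4 * 0.62 * sqrt(20))
= 16000 / 11.0909
= 1442.62 mm

1442.62 mm


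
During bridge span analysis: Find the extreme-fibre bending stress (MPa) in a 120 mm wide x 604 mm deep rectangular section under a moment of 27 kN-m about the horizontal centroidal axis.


I = b * h^3 / 12 = 120 * 604^3 / 12 = 2203488640.0 mm^4
y = h / 2 = 604 / 2 = 302.0 mm
M = 27 kN-m = 27000000.0 N-mm
sigma = M * y / I = 27000000.0 * 302.0 / 2203488640.0
= 3.7 MPa

3.7 MPa


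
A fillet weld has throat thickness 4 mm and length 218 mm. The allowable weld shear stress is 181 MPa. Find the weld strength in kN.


Strength = throat * length * allowable stress
= 4 * 218 * 181 N
= 157832 N
= 157.83 kN

157.83 kN


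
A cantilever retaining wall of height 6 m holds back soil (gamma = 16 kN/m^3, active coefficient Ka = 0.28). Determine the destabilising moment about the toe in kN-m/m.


Pa = 0.5 * Ka * gamma * H^2
= 0.5 * 0.28 * 16 * 6^2
= 80.64 kN/m
Arm = H / 3 = 6 / 3 = 2.0 m
Mo = Pa * arm = Pa * H / 3 = 80.64 * 6 / 3 = 161.28 kN-m/m

161.28 kN-m/m


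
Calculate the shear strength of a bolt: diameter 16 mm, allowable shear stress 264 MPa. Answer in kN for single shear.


A = pi * d^2 / 4 = pi * 16^2 / 4 = 201.0619 mm^2
V = f_v * A / 1000 = 264 * 201.0619 / 1000
= 53.0803 kN

53.0803 kN


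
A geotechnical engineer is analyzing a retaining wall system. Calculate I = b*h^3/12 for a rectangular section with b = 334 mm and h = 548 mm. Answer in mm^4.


I = b * h^3 / 12
= 334 * 548^3 / 12
= 334 * 164566592 / 12
= 4580436810.67 mm^4

4580436810.67 mm^4


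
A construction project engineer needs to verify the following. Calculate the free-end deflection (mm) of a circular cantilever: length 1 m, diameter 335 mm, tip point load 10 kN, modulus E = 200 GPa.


I = pi * d^4 / 64 = pi * 335^4 / 64 = 618228649.37 mm^4
L = 1000.0 mm, P = 10000.0 N, E = 200000.0 MPa
delta = P * L^3 / (3 * E * I)
= 10000.0 * 1000.0^3 / (3 * 200000.0 * 618228649.37)
= 0.027 mm

0.027 mm


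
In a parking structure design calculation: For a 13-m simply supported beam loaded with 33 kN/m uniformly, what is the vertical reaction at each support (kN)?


Total load = w * L = 33 * 13 = 429 kN
By symmetry, each reaction R = total / 2 = 429 / 2 = 214.5 kN

214.5 kN


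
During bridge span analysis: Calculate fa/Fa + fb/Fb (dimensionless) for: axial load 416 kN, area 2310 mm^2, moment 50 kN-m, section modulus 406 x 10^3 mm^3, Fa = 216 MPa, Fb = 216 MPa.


f_a = P / A = 416000.0 / 2310 = 180.0866 MPa
f_b = M / S = 50000000.0 / 406000.0 = 123.1527 MPa
Ratio = f_a / Fa + f_b / Fb
= 180.0866 / 216 + 123.1527 / 216
= 1.4039 (dimensionless)

1.4039 (dimensionless)


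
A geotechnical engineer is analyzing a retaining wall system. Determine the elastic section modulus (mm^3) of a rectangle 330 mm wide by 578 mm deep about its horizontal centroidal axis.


S = b * h^2 / 6
= 330 * 578^2 / 6
= 330 * 334084 / 6
= 18374620.0 mm^3

18374620.0 mm^3


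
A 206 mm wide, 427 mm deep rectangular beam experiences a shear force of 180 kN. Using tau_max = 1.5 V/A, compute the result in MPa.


A = b * h = 206 * 427 = 87962 mm^2
V = 180 kN = 180000.0 N
tau_max = 1.5 * V / A = 1.5 * 180000.0 / 87962
= 3.0695 MPa

3.0695 MPa


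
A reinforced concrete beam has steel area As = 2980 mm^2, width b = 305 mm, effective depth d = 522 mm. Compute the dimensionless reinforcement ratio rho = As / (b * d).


rho = As / (b * d)
= 2980 / (305 * 522)
= 2980 / 159210
= 0.018717 (dimensionless)

0.018717 (dimensionless)


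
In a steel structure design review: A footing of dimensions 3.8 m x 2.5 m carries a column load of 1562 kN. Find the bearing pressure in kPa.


A = 3.8 * 2.5 = 9.5 m^2
q = P / A = 1562 / 9.5
= 164.4211 kPa

164.4211 kPa


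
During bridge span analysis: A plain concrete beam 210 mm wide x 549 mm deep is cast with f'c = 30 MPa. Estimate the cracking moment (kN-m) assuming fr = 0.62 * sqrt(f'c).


fr = 0.62 * sqrt(30) = 0.62 * 5.4772 = 3.3959 MPa
I = 210 * 549^3 / 12 = 2895710107.5 mm^4
y_t = 274.5 mm
M_cr = fr * I / y_t = 3.3959 * 2895710107.5 / 274.5 N-mm
= 35.8233 kN-m

35.8233 kN-m


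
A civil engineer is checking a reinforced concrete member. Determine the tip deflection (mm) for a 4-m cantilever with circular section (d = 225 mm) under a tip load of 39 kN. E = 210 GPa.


I = pi * d^4 / 64 = pi * 225^4 / 64 = 125805599.37 mm^4
L = 4000.0 mm, P = 39000.0 N, E = 210000.0 MPa
delta = P * L^3 / (3 * E * I)
= 39000.0 * 4000.0^3 / (3 * 210000.0 * 125805599.37)
= 31.4923 mm

31.4923 mm


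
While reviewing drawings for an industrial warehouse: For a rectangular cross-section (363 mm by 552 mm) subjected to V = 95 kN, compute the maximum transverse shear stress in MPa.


A = b * h = 363 * 552 = 200376 mm^2
V = 95 kN = 95000.0 N
tau_max = 1.5 * V / A = 1.5 * 95000.0 / 200376
= 0.7112 MPa

0.7112 MPa


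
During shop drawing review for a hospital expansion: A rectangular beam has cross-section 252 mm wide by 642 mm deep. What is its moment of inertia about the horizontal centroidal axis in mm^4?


I = b * h^3 / 12
= 252 * 642^3 / 12
= 252 * 264609288 / 12
= 5556795048.0 mm^4

5556795048.0 mm^4


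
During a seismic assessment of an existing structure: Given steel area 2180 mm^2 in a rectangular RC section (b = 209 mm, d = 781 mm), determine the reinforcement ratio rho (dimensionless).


rho = As / (b * d)
= 2180 / (209 * 781)
= 2180 / 163229
= 0.013355 (dimensionless)

0.013355 (dimensionless)


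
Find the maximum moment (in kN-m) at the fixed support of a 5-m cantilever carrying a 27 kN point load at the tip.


For a cantilever with a point load at the free end:
M_max = P * L = 27 * 5 = 135 kN-m

135 kN-m


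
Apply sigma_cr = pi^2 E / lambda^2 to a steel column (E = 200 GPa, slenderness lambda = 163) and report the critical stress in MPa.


sigma_cr = pi^2 * E / lambda^2
= 9.8696 * 200000.0 / 163^2
= 9.8696 * 200000.0 / 26569
= 74.2941 MPa

74.2941 MPa


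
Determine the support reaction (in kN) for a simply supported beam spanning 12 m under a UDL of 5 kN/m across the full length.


Total load = w * L = 5 * 12 = 60 kN
By symmetry, each reaction R = total / 2 = 60 / 2 = 30.0 kN

30.0 kN


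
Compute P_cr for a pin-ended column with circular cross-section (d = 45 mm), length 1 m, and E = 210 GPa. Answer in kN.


I = pi * d^4 / 64 = 201288.96 mm^4
L = 1000.0 mm
P_cr = pi^2 * E * I / L^2
= 9.8696 * 210000.0 * 201288.96 / 1000.0^2
= 417194.9 N = 417.1949 kN

417.1949 kN


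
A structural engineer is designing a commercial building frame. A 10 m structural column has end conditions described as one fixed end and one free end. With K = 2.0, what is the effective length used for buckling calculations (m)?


L_eff = K * L
= 2.0 * 10
= 20.0 m

20.0 m


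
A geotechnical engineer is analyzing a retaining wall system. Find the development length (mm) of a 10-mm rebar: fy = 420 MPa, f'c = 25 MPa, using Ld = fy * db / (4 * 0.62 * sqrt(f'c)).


Ld = (fy * db) / (4 * 0.62 * sqrt(f'c))
= (420 * 10) / (4 * 0.62 * sqrt(25))
= 4200 / 12.4
= 338.71 mm

338.71 mm


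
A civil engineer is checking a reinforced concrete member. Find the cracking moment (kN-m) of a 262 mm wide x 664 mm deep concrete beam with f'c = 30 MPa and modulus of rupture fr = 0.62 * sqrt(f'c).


fr = 0.62 * sqrt(30) = 0.62 * 5.4772 = 3.3959 MPa
I = 262 * 664^3 / 12 = 6391816277.33 mm^4
y_t = 332.0 mm
M_cr = fr * I / y_t = 3.3959 * 6391816277.33 / 332.0 N-mm
= 65.379 kN-m

65.379 kN-m


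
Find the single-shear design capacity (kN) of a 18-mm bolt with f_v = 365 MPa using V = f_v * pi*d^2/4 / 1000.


A = pi * d^2 / 4 = pi * 18^2 / 4 = 254.469 mm^2
V = f_v * A / 1000 = 365 * 254.469 / 1000
= 92.8812 kN

92.8812 kN


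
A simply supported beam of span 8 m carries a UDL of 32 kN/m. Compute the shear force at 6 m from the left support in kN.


R_A = w * L / 2 = 32 * 8 / 2 = 128.0 kN
V(x) = R_A - w * x = 128.0 - 32 * 6
= -64.0 kN

-64.0 kN


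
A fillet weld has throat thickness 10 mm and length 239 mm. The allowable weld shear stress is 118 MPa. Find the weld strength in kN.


Strength = throat * length * allowable stress
= 10 * 239 * 118 N
= 282020 N
= 282.02 kN

282.02 kN


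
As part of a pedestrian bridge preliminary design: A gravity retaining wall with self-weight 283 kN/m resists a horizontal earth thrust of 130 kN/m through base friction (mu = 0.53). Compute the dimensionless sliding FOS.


Resisting force = mu * W = 0.53 * 283 = 149.99 kN/m
FOS = Resisting / Driving = 149.99 / 130
= 1.1538 (dimensionless)

1.1538 (dimensionless)


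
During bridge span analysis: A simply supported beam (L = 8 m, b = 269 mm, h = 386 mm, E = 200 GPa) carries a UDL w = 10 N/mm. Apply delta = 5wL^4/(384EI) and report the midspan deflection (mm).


I = 269 * 386^3 / 12 = 1289237555.33 mm^4
L = 8000.0 mm, w = 10 N/mm, E = 200000.0 MPa
delta = 5 * w * L^4 / (384 * E * I)
= 5 * 10 * 8000.0^4 / (384 * 200000.0 * 1289237555.33)
= 2.0684 mm

2.0684 mm


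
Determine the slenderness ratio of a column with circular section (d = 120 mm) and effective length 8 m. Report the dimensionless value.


Radius of gyration r = d / 4 = 120 / 4 = 30.0 mm
L_eff = 8000.0 mm
Slenderness ratio = L / r = 8000.0 / 30.0 = 266.67 (dimensionless)

266.67 (dimensionless)


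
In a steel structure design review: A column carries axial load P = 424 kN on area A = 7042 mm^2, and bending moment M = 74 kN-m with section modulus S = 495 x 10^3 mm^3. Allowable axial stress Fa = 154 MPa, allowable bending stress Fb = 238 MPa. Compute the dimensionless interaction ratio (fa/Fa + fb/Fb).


f_a = P / A = 424000.0 / 7042 = 60.2102 MPa
f_b = M / S = 74000000.0 / 495000.0 = 149.4949 MPa
Ratio = f_a / Fa + f_b / Fb
= 60.2102 / 154 + 149.4949 / 238
= 1.0191 (dimensionless)

1.0191 (dimensionless)


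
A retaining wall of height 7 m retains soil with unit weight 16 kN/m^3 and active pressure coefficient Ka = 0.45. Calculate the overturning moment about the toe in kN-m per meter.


Pa = 0.5 * Ka * gamma * H^2
= 0.5 * 0.45 * 16 * 7^2
= 176.4 kN/m
Arm = H / 3 = 7 / 3 = 2.3333 m
Mo = Pa * arm = Pa * H / 3 = 176.4 * 7 / 3 = 411.6 kN-m/m

411.6 kN-m/m


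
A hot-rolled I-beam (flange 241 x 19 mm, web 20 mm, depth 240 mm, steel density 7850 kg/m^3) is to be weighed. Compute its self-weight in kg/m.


A_flanges = 2 * 241 * 19 = 9158 mm^2
A_web = (240 - 2 * 19) * 20 = 4040 mm^2
A_total = 9158 + 4040 = 13198 mm^2 = 0.013198 m^2
Weight = rho * A = 7850 * 0.013198 = 103.6043 kg/m

103.6043 kg/m


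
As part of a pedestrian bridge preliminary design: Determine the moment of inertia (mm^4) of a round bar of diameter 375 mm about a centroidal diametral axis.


r = d / 2 = 375 / 2 = 187.5 mm
I = pi * r^4 / 4 = pi * 187.5^4 / 4
= 970722217.33 mm^4

970722217.33 mm^4


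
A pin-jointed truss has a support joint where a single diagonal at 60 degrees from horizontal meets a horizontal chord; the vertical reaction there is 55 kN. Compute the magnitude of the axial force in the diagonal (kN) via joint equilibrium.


At the joint, only the diagonal has a vertical component, so vertical equilibrium gives:
F * sin(60) = 55
F = 55 / sin(60)
= 55 / 0.866025
= 63.51 kN

63.51 kN


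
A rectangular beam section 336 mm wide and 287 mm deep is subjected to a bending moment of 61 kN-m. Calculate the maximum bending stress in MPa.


I = b * h^3 / 12 = 336 * 287^3 / 12 = 661917284.0 mm^4
y = h / 2 = 287 / 2 = 143.5 mm
M = 61 kN-m = 61000000.0 N-mm
sigma = M * y / I = 61000000.0 * 143.5 / 661917284.0
= 13.22 MPa

13.22 MPa


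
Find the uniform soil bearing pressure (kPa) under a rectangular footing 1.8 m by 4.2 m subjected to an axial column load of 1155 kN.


A = 1.8 * 4.2 = 7.56 m^2
q = P / A = 1155 / 7.56
= 152.7778 kPa

152.7778 kPa


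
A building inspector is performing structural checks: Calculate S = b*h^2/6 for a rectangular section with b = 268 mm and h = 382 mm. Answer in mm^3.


S = b * h^2 / 6
= 268 * 382^2 / 6
= 268 * 145924 / 6
= 6517938.67 mm^3

6517938.67 mm^3


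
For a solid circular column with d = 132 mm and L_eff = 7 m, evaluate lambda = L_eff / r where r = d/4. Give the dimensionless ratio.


Radius of gyration r = d / 4 = 132 / 4 = 33.0 mm
L_eff = 7000.0 mm
Slenderness ratio = L / r = 7000.0 / 33.0 = 212.12 (dimensionless)

212.12 (dimensionless)


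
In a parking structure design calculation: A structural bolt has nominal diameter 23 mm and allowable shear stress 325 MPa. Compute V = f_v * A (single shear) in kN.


A = pi * d^2 / 4 = pi * 23^2 / 4 = 415.4756 mm^2
V = f_v * A / 1000 = 325 * 415.4756 / 1000
= 135.0296 kN

135.0296 kN


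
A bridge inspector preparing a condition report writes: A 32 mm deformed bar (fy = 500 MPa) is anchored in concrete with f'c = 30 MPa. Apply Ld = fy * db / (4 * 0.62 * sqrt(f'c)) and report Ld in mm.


Ld = (fy * db) / (4 * 0.62 * sqrt(f'c))
= (500 * 32) / (4 * 0.62 * sqrt(30))
= 16000 / 13.5835
= 1177.9 mm

1177.9 mm


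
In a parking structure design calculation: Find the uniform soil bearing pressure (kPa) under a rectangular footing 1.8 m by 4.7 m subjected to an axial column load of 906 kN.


A = 1.8 * 4.7 = 8.46 m^2
q = P / A = 906 / 8.46
= 107.0922 kPa

107.0922 kPa


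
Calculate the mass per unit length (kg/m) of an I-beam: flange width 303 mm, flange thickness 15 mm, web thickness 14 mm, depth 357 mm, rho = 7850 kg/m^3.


A_flanges = 2 * 303 * 15 = 9090 mm^2
A_web = (357 - 2 * 15) * 14 = 4578 mm^2
A_total = 9090 + 4578 = 13668 mm^2 = 0.013668 m^2
Weight = rho * A = 7850 * 0.013668 = 107.2938 kg/m

107.2938 kg/m


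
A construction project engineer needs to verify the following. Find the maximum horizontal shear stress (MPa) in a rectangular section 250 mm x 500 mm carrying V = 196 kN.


A = b * h = 250 * 500 = 125000 mm^2
V = 196 kN = 196000.0 N
tau_max = 1.5 * V / A = 1.5 * 196000.0 / 125000
= 2.352 MPa

2.352 MPa


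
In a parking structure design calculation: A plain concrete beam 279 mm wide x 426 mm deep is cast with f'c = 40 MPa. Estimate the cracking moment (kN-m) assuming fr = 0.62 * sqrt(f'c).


fr = 0.62 * sqrt(40) = 0.62 * 6.3246 = 3.9212 MPa
I = 279 * 426^3 / 12 = 1797429042.0 mm^4
y_t = 213.0 mm
M_cr = fr * I / y_t = 3.9212 * 1797429042.0 / 213.0 N-mm
= 33.0898 kN-m

33.0898 kN-m


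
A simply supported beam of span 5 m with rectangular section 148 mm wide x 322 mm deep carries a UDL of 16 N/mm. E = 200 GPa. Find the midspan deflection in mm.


I = 148 * 322^3 / 12 = 411763725.33 mm^4
L = 5000.0 mm, w = 16 N/mm, E = 200000.0 MPa
delta = 5 * w * L^4 / (384 * E * I)
= 5 * 16 * 5000.0^4 / (384 * 200000.0 * 411763725.33)
= 1.5811 mm

1.5811 mm


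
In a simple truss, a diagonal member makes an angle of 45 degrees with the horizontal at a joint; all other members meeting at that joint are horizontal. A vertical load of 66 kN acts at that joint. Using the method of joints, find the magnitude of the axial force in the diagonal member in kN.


At the joint, only the diagonal has a vertical component, so vertical equilibrium gives:
F * sin(45) = 66
F = 66 / sin(45)
= 66 / 0.707107
= 93.34 kN

93.34 kN


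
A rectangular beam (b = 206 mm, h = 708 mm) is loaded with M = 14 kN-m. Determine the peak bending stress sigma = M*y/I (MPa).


I = b * h^3 / 12 = 206 * 708^3 / 12 = 6092362656.0 mm^4
y = h / 2 = 708 / 2 = 354.0 mm
M = 14 kN-m = 14000000.0 N-mm
sigma = M * y / I = 14000000.0 * 354.0 / 6092362656.0
= 0.81 MPa

0.81 MPa


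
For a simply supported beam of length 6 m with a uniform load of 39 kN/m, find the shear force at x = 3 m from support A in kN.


R_A = w * L / 2 = 39 * 6 / 2 = 117.0 kN
V(x) = R_A - w * x = 117.0 - 39 * 3
= 0.0 kN

0.0 kN


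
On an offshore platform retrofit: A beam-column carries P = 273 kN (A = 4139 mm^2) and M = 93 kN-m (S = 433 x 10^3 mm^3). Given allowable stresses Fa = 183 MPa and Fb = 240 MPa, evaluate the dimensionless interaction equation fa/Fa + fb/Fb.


f_a = P / A = 273000.0 / 4139 = 65.958 MPa
f_b = M / S = 93000000.0 / 433000.0 = 214.7806 MPa
Ratio = f_a / Fa + f_b / Fb
= 65.958 / 183 + 214.7806 / 240
= 1.2553 (dimensionless)

1.2553 (dimensionless)


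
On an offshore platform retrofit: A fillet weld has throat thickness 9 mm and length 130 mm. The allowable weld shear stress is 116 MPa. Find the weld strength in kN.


Strength = throat * length * allowable stress
= 9 * 130 * 116 N
= 135720 N
= 135.72 kN

135.72 kN


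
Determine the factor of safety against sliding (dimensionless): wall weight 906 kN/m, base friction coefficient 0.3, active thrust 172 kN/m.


Resisting force = mu * W = 0.3 * 906 = 271.8 kN/m
FOS = Resisting / Driving = 271.8 / 172
= 1.5802 (dimensionless)

1.5802 (dimensionless)


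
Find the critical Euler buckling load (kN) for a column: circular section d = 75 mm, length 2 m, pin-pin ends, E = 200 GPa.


I = pi * d^4 / 64 = 1553155.55 mm^4
L = 2000.0 mm
P_cr = pi^2 * E * I / L^2
= 9.8696 * 200000.0 * 1553155.55 / 2000.0^2
= 766451.54 N = 766.4515 kN

766.4515 kN


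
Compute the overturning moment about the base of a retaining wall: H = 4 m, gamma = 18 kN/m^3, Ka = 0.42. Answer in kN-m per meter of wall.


Pa = 0.5 * Ka * gamma * H^2
= 0.5 * 0.42 * 18 * 4^2
= 60.48 kN/m
Arm = H / 3 = 4 / 3 = 1.3333 m
Mo = Pa * arm = Pa * H / 3 = 60.48 * 4 / 3 = 80.64 kN-m/m

80.64 kN-m/m


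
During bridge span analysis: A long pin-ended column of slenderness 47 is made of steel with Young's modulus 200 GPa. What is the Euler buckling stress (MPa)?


sigma_cr = pi^2 * E / lambda^2
= 9.8696 * 200000.0 / 47^2
= 9.8696 * 200000.0 / 2209
= 893.5812 MPa

893.5812 MPa


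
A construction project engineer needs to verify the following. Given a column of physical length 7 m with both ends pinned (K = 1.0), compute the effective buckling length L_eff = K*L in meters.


L_eff = K * L
= 1.0 * 7
= 7.0 m

7.0 m


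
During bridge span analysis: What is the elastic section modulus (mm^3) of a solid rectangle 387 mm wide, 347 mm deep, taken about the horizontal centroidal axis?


S = b * h^2 / 6
= 387 * 347^2 / 6
= 387 * 120409 / 6
= 7766380.5 mm^3

7766380.5 mm^3


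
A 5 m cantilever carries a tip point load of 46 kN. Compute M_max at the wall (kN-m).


For a cantilever with a point load at the free end:
M_max = P * L = 46 * 5 = 230 kN-m

230 kN-m


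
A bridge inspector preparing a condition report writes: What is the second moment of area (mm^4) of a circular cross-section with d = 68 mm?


r = d / 2 = 68 / 2 = 34.0 mm
I = pi * r^4 / 4 = pi * 34.0^4 / 4
= 1049555.84 mm^4

1049555.84 mm^4


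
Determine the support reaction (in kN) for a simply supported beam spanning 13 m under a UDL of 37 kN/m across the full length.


Total load = w * L = 37 * 13 = 481 kN
By symmetry, each reaction R = total / 2 = 481 / 2 = 240.5 kN

240.5 kN


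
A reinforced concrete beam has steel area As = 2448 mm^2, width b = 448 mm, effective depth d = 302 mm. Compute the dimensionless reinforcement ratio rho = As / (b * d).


rho = As / (b * d)
= 2448 / (448 * 302)
= 2448 / 135296
= 0.018094 (dimensionless)

0.018094 (dimensionless)


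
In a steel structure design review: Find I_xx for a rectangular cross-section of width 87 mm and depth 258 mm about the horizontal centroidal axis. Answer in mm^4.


I = b * h^3 / 12
= 87 * 258^3 / 12
= 87 * 17173512 / 12
= 124507962.0 mm^4

124507962.0 mm^4


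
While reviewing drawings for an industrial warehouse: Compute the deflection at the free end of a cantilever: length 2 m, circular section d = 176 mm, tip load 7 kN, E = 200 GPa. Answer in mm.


I = pi * d^4 / 64 = pi * 176^4 / 64 = 47099963.43 mm^4
L = 2000.0 mm, P = 7000.0 N, E = 200000.0 MPa
delta = P * L^3 / (3 * E * I)
= 7000.0 * 2000.0^3 / (3 * 200000.0 * 47099963.43)
= 1.9816 mm

1.9816 mm


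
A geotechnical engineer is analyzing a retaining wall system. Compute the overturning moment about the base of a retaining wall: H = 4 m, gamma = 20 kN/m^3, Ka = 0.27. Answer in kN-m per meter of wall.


Pa = 0.5 * Ka * gamma * H^2
= 0.5 * 0.27 * 20 * 4^2
= 43.2 kN/m
Arm = H / 3 = 4 / 3 = 1.3333 m
Mo = Pa * arm = Pa * H / 3 = 43.2 * 4 / 3 = 57.6 kN-m/m

57.6 kN-m/m


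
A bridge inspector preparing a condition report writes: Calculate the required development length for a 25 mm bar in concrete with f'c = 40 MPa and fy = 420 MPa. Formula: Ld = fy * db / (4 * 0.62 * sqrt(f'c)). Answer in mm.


Ld = (fy * db) / (4 * 0.62 * sqrt(f'c))
= (420 * 25) / (4 * 0.62 * sqrt(40))
= 10500 / 15.6849
= 669.43 mm

669.43 mm


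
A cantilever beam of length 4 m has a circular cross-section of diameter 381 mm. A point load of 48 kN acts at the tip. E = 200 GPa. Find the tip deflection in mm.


I = pi * d^4 / 64 = pi * 381^4 / 64 = 1034355436.5 mm^4
L = 4000.0 mm, P = 48000.0 N, E = 200000.0 MPa
delta = P * L^3 / (3 * E * I)
= 48000.0 * 4000.0^3 / (3 * 200000.0 * 1034355436.5)
= 4.9499 mm

4.9499 mm


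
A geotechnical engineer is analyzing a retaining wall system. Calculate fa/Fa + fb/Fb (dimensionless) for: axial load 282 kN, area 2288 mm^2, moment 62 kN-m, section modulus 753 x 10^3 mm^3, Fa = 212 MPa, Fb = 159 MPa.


f_a = P / A = 282000.0 / 2288 = 123.2517 MPa
f_b = M / S = 62000000.0 / 753000.0 = 82.3373 MPa
Ratio = f_a / Fa + f_b / Fb
= 123.2517 / 212 + 82.3373 / 159
= 1.0992 (dimensionless)

1.0992 (dimensionless)
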